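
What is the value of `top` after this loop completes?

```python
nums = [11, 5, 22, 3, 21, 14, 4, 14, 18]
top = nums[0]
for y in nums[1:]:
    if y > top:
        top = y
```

Maximum of [11, 5, 22, 3, 21, 14, 4, 14, 18]
`top` takes the values: 11 → 22

Answer: 22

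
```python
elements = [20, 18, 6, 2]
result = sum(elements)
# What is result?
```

Trace:
`elements = [20, 18, 6, 2]` → elements = [20, 18, 6, 2]
`result = sum(elements)` → result = 46
So result = 46

Answer: 46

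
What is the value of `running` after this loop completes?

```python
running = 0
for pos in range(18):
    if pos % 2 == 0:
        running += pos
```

Sum of even numbers 0 to 17
`running` takes the values: 0 → 2 → 6 → 12 → 20 → 30 → 42 → 56 → 72

Answer: 72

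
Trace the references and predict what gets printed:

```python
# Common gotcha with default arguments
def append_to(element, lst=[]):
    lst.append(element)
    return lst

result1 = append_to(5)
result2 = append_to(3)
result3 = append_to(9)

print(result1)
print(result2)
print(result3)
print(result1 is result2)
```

Key concept: mutable default argument gotcha.
Step by step:
`result1 = append_to(5)` → result1 = [5]
`result2 = append_to(3)` → result1 = [5, 3] (same object as result2); result2 = [5, 3] (same object as result1)
`result3 = append_to(9)` → result1 = [5, 3, 9] (same object as result2, result3); result2 = [5, 3, 9] (same object as result1, result3); result3 = [5, 3, 9] (same object as result1, result2)
`print(result1)` → prints [5, 3, 9]
`print(result2)` → prints [5, 3, 9]
`print(result3)` → prints [5, 3, 9]
`print(result1 is result2)` → prints True

Answer:
[5, 3, 9]
[5, 3, 9]
[5, 3, 9]
True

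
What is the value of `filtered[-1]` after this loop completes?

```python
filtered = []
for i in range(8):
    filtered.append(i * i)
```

Last element of squares 0 to 7
`filtered` takes the values: [] → [0] → [0, 1] → [0, 1, 4] → [0, 1, 4, 9] → [0, 1, 4, 9, 16] → [0, 1, 4, 9, 16, 25] → [0, 1, 4, 9, 16, 25, 36] → [0, 1, 4, 9, 16, 25, 36, 49]
So `filtered[-1]` = 49

Answer: 49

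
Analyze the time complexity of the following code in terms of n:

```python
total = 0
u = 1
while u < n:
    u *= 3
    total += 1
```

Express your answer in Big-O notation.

Each loop level contributes: log n. Multiplying the contributions gives O(log n).

Answer: O(log n)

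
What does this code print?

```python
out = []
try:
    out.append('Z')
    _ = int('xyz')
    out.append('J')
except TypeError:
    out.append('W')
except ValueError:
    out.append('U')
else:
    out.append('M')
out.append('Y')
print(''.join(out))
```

Execution trace: 'Z' (try body) → 'U' (except ValueError) → 'Y' (after the try/except). Output: ZUY

Answer: ZUY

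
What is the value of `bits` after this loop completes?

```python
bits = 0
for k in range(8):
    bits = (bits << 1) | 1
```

Build 8 consecutive 1-bits: 0b11111111
`bits` takes the values: 0 → 1 → 3 → 7 → 15 → 31 → 63 → 127 → 255

Answer: 255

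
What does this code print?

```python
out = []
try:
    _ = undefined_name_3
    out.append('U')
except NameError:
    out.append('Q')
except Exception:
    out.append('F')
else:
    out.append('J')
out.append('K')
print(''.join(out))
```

Execution trace: 'Q' (except NameError) → 'K' (after the try/except). Output: QK

Answer: QK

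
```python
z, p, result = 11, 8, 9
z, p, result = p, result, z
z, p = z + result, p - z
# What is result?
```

Trace:
`z, p, result = 11, 8, 9` → z = 11; p = 8; result = 9
`z, p, result = p, result, z` → z = 8; p = 9; result = 11
`z, p = z + result, p - z` → z = 19; p = 1
So result = 11

Answer: 11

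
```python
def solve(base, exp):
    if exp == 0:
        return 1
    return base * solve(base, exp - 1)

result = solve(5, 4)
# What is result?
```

solve(5, 4) = 5 * 5 * 5 * 5 = 625

Answer: 625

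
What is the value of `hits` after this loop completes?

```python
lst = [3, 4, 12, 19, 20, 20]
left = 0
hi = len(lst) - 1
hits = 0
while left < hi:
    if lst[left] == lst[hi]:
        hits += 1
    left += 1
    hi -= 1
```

Count matching pairs from ends
`hits` takes the values: 0

Answer: 0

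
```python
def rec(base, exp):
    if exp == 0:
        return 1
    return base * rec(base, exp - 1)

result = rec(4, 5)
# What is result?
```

rec(4, 5) = 4 * 4 * 4 * 4 * 4 = 1024

Answer: 1024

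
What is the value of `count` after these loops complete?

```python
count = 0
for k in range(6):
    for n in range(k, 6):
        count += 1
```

Upper triangle: 6 + 5 + ... + 1
`count` takes the values: 0 → 1 → 2 → 3 → 4 → 5 → 6 → 7 → 8 → 9 → 10 → 11 → 12 → 13 → 14 → 15 → 16 → 17 → 18 → 19 → 20 → 21

Answer: 21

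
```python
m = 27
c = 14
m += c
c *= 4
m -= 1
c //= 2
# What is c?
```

Trace:
`m = 27` → m = 27
`c = 14` → c = 14
`m += c` → m = 41
`c *= 4` → c = 56
`m -= 1` → m = 40
`c //= 2` → c = 28
So c = 28

Answer: 28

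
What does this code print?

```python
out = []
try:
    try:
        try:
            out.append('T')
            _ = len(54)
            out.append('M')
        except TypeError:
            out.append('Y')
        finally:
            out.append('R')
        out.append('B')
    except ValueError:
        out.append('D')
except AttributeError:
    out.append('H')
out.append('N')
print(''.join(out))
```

Execution trace: 'T' (inner try body) → 'Y' (inner except TypeError) → 'R' (inner finally) → 'B' (try body, no exception) → 'N' (after the try/except). Output: TYRBN

Answer: TYRBN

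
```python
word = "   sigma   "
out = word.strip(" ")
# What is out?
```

Trace:
`word = "   sigma   "` → word = '   sigma   '
`out = word.strip(" ")` → out = 'sigma'
So out = 'sigma'

Answer: 'sigma'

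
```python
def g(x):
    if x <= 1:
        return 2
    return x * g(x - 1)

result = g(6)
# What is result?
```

g(6) = 6 * 5 * 4 * 3 * 2 * 2 = 1440

Answer: 1440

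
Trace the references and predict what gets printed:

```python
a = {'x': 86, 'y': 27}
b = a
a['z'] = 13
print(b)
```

Key concept: dict aliasing.
Step by step:
`a = {'x': 86, 'y': 27}` → a = {'x': 86, 'y': 27}
`b = a` → b = {'x': 86, 'y': 27} (same object as a)
`a['z'] = 13` → a = {'x': 86, 'y': 27, 'z': 13} (same object as b); b = {'x': 86, 'y': 27, 'z': 13} (same object as a)
`print(b)` → prints {'x': 86, 'y': 27, 'z': 13}

Answer: {'x': 86, 'y': 27, 'z': 13}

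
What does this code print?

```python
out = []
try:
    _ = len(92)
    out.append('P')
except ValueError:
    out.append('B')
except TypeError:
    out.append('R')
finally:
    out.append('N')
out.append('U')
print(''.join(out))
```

Execution trace: 'R' (except TypeError) → 'N' (finally) → 'U' (after the try/except). Output: RNU

Answer: RNU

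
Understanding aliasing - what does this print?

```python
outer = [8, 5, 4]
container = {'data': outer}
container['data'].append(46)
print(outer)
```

Key concept: dict holds reference to list.
Step by step:
`outer = [8, 5, 4]` → outer = [8, 5, 4]
`container = {'data': outer}` → container = {'data': [8, 5, 4]}
`container['data'].append(46)` → outer = [8, 5, 4, 46]; container = {'data': [8, 5, 4, 46]}
`print(outer)` → prints [8, 5, 4, 46]

Answer: [8, 5, 4, 46]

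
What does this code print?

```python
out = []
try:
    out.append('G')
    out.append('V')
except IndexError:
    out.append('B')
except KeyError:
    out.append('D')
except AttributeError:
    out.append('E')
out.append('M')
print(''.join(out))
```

Execution trace: 'G' (try body) → 'V' (try body, no exception) → 'M' (after the try/except). Output: GVM

Answer: GVM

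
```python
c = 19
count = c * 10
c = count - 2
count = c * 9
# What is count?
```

Trace:
`c = 19` → c = 19
`count = c * 10` → count = 190
`c = count - 2` → c = 188
`count = c * 9` → count = 1692
So count = 1692

Answer: 1692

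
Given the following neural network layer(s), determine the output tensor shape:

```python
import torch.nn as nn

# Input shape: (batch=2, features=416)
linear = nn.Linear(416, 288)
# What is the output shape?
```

Input: (2, 416) -> Output: (2, 288)

Answer: (2, 288)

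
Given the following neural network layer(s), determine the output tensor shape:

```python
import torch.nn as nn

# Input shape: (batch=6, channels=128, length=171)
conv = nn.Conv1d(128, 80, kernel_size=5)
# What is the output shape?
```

Input: (6, 128, 171) -> Output: (6, 80, 167)

Answer: (6, 80, 167)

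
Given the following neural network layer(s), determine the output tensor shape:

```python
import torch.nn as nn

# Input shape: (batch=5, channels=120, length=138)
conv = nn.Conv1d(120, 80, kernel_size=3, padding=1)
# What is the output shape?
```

Input: (5, 120, 138) -> Output: (5, 80, 138)

Answer: (5, 80, 138)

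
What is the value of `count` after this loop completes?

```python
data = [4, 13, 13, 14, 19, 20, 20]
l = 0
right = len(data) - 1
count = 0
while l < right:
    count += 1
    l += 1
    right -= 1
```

Iterations until pointers meet (list length 7)
`count` takes the values: 0 → 1 → 2 → 3

Answer: 3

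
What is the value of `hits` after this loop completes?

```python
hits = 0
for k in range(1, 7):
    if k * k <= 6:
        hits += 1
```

Count numbers where k² ≤ 6
`hits` takes the values: 0 → 1 → 2

Answer: 2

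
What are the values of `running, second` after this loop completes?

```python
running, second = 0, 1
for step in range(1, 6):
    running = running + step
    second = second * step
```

Sum and factorial of 1 to 5
`running, second` takes the values: (0, 1) → (1, 1) → (3, 1) → (3, 2) → (6, 2) → (6, 6) → (10, 6) → (10, 24) → (15, 24) → (15, 120)

Answer: 15, 120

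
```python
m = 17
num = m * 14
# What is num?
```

Trace:
`m = 17` → m = 17
`num = m * 14` → num = 238
So num = 238

Answer: 238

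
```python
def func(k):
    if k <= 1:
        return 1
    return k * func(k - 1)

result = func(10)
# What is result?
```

func(10) = 10 * 9 * 8 * 7 * 6 * 5 * 4 * 3 * 2 * 1 = 3628800

Answer: 3628800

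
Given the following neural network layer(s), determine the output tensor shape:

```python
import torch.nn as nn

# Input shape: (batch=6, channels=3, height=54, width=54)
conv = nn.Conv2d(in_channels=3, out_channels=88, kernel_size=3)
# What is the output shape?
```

Input: (6, 3, 54, 54) -> Output: (6, 88, 52, 52)

Answer: (6, 88, 52, 52)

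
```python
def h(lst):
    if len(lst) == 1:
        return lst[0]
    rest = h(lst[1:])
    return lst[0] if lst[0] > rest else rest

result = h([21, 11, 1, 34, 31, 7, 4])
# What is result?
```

Recursive max over [21, 11, 1, 34, 31, 7, 4] = 34

Answer: 34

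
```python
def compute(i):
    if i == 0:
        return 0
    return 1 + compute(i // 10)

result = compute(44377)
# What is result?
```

Count of digits of 44377: 5

Answer: 5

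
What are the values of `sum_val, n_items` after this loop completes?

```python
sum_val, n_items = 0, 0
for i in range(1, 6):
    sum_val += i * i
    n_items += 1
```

Sum of squares and count
`sum_val, n_items` takes the values: (0, 0) → (1, 0) → (1, 1) → (5, 1) → (5, 2) → (14, 2) → (14, 3) → (30, 3) → (30, 4) → (55, 4) → (55, 5)

Answer: 55, 5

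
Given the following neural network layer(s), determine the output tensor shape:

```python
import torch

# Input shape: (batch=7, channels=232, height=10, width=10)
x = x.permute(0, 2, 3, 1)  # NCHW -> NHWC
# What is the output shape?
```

Input: (7, 232, 10, 10) -> Output: (7, 10, 10, 232)

Answer: (7, 10, 10, 232)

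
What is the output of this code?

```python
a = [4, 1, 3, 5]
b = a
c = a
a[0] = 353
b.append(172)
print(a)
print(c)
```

Key concept: multiple aliases.
Step by step:
`a = [4, 1, 3, 5]` → a = [4, 1, 3, 5]
`b = a` → b = [4, 1, 3, 5] (same object as a)
`c = a` → c = [4, 1, 3, 5] (same object as a, b)
`a[0] = 353` → a = [353, 1, 3, 5] (same object as b, c); b = [353, 1, 3, 5] (same object as a, c); c = [353, 1, 3, 5] (same object as a, b)
`b.append(172)` → a = [353, 1, 3, 5, 172] (same object as b, c); b = [353, 1, 3, 5, 172] (same object as a, c); c = [353, 1, 3, 5, 172] (same object as a, b)
`print(a)` → prints [353, 1, 3, 5, 172]
`print(c)` → prints [353, 1, 3, 5, 172]

Answer:
[353, 1, 3, 5, 172]
[353, 1, 3, 5, 172]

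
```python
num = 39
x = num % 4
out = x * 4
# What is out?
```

Trace:
`num = 39` → num = 39
`x = num % 4` → x = 3
`out = x * 4` → out = 12
So out = 12

Answer: 12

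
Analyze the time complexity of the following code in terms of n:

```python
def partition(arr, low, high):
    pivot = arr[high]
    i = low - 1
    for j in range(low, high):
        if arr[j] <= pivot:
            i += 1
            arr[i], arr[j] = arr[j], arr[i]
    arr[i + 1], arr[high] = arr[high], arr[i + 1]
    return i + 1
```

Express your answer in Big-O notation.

This is Lomuto partition (single pass over [low, high), where n = high - low). Time complexity: O(n).

Answer: O(n)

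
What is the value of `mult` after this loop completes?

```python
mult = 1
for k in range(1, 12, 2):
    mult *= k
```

Product of 1, 3, 5, ... up to 11
`mult` takes the values: 1 → 3 → 15 → 105 → 945 → 10395

Answer: 10395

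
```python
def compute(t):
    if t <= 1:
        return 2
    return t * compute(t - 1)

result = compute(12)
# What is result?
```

compute(12) = 12 * 11 * 10 * 9 * 8 * 7 * 6 * 5 * 4 * 3 * 2 * 2 = 958003200

Answer: 958003200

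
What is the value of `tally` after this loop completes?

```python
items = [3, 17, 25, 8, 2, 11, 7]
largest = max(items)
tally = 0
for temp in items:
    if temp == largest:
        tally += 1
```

Count of max value 25 in [3, 17, 25, 8, 2, 11, 7]
`tally` takes the values: 0 → 1

Answer: 1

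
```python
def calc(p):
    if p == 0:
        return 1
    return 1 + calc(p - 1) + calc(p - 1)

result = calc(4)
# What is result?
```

calc(p) = 1 + 2·calc(p-1), calc(0)=1. Closed form: (1+1)·2^4 - 1 = 31.

Answer: 31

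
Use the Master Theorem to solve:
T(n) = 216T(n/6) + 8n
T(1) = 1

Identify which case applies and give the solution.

a=216, b=6, f(n)=8n. log_6(216) = 3. Since c=1 < 3, Case 1 applies: T(n) = Θ(n^log_b(a)) = O(n^3).

Answer: O(n^3) - Case 1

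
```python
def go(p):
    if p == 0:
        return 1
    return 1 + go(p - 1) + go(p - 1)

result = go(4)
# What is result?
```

go(p) = 1 + 2·go(p-1), go(0)=1. Closed form: (1+1)·2^4 - 1 = 31.

Answer: 31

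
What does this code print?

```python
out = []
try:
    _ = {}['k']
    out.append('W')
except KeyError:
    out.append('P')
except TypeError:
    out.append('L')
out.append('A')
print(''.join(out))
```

Execution trace: 'P' (except KeyError) → 'A' (after the try/except). Output: PA

Answer: PA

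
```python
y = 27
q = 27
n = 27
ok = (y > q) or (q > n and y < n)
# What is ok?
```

Trace:
`y = 27` → y = 27
`q = 27` → q = 27
`n = 27` → n = 27
`ok = (y > q) or (q > n and y < n)` → ok = False
So ok = False

Answer: False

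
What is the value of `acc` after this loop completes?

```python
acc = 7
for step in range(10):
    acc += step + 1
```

Start at 7, add 1 to 10 = 62
`acc` takes the values: 7 → 8 → 10 → 13 → 17 → 22 → 28 → 35 → 43 → 52 → 62

Answer: 62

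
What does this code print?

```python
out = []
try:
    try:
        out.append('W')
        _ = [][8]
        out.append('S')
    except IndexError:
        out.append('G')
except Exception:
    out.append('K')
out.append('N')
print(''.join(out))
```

Execution trace: 'W' (inner try body) → 'G' (inner except IndexError) → 'N' (after the try/except). Output: WGN

Answer: WGN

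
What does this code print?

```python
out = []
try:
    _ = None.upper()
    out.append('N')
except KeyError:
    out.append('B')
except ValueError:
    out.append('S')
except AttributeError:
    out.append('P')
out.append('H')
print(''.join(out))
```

Execution trace: 'P' (except AttributeError) → 'H' (after the try/except). Output: PH

Answer: PH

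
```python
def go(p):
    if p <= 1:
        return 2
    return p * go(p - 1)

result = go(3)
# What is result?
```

go(3) = 3 * 2 * 2 = 12

Answer: 12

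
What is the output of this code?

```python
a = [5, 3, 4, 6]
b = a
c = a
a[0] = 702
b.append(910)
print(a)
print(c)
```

Key concept: multiple aliases.
Step by step:
`a = [5, 3, 4, 6]` → a = [5, 3, 4, 6]
`b = a` → b = [5, 3, 4, 6] (same object as a)
`c = a` → c = [5, 3, 4, 6] (same object as a, b)
`a[0] = 702` → a = [702, 3, 4, 6] (same object as b, c); b = [702, 3, 4, 6] (same object as a, c); c = [702, 3, 4, 6] (same object as a, b)
`b.append(910)` → a = [702, 3, 4, 6, 910] (same object as b, c); b = [702, 3, 4, 6, 910] (same object as a, c); c = [702, 3, 4, 6, 910] (same object as a, b)
`print(a)` → prints [702, 3, 4, 6, 910]
`print(c)` → prints [702, 3, 4, 6, 910]

Answer:
[702, 3, 4, 6, 910]
[702, 3, 4, 6, 910]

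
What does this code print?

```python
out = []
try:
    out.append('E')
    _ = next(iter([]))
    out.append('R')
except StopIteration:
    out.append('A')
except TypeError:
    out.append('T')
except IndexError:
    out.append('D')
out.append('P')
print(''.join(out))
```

Execution trace: 'E' (try body) → 'A' (except StopIteration) → 'P' (after the try/except). Output: EAP

Answer: EAP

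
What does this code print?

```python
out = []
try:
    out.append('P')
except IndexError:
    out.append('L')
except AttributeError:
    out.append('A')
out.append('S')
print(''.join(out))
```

Execution trace: 'P' (try body, no exception) → 'S' (after the try/except). Output: PS

Answer: PS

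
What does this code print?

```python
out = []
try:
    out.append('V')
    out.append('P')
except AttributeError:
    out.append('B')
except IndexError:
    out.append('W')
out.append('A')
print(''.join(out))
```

Execution trace: 'V' (try body) → 'P' (try body, no exception) → 'A' (after the try/except). Output: VPA

Answer: VPA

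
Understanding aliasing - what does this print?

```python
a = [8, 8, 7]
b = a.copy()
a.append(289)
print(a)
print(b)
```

Key concept: list.copy() creates independent copy.
Step by step:
`a = [8, 8, 7]` → a = [8, 8, 7]
`b = a.copy()` → b = [8, 8, 7]
`a.append(289)` → a = [8, 8, 7, 289]
`print(a)` → prints [8, 8, 7, 289]
`print(b)` → prints [8, 8, 7]

Answer:
[8, 8, 7, 289]
[8, 8, 7]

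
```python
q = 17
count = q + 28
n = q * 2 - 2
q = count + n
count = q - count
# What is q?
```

Trace:
`q = 17` → q = 17
`count = q + 28` → count = 45
`n = q * 2 - 2` → n = 32
`q = count + n` → q = 77
`count = q - count` → count = 32
So q = 77

Answer: 77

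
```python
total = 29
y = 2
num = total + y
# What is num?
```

Trace:
`total = 29` → total = 29
`y = 2` → y = 2
`num = total + y` → num = 31
So num = 31

Answer: 31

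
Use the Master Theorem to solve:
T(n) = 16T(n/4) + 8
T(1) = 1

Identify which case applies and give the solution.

a=16, b=4, f(n)=8. log_4(16) = 2. Since c=0 < 2, Case 1 applies: T(n) = Θ(n^log_b(a)) = O(n^2).

Answer: O(n^2) - Case 1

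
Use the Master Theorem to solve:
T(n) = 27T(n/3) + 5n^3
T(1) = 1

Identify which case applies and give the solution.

a=27, b=3, f(n)=5n^3. log_3(27) = 3. Since c=3 = 3, Case 2 applies: T(n) = Θ(n^log_b(a) · log n) = O(n^3 log n).

Answer: O(n^3 log n) - Case 2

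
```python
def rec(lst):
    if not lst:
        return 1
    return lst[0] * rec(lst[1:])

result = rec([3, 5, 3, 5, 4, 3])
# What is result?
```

Product over [3, 5, 3, 5, 4, 3] = 3 * 5 * 3 * 5 * 4 * 3 = 2700

Answer: 2700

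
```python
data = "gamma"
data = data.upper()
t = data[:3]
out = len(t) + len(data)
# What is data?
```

Trace:
`data = "gamma"` → data = 'gamma'
`data = data.upper()` → data = 'GAMMA'
`t = data[:3]` → t = 'GAM'
`out = len(t) + len(data)` → out = 8
So data = 'GAMMA'

Answer: 'GAMMA'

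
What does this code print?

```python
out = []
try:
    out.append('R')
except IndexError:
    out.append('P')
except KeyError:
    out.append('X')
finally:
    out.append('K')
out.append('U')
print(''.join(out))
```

Execution trace: 'R' (try body, no exception) → 'K' (finally) → 'U' (after the try/except). Output: RKU

Answer: RKU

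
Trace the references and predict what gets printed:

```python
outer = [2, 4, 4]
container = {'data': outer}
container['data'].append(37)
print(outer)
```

Key concept: dict holds reference to list.
Step by step:
`outer = [2, 4, 4]` → outer = [2, 4, 4]
`container = {'data': outer}` → container = {'data': [2, 4, 4]}
`container['data'].append(37)` → outer = [2, 4, 4, 37]; container = {'data': [2, 4, 4, 37]}
`print(outer)` → prints [2, 4, 4, 37]

Answer: [2, 4, 4, 37]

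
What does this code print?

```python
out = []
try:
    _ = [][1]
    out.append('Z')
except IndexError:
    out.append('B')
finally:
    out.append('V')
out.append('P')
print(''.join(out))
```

Execution trace: 'B' (except IndexError) → 'V' (finally) → 'P' (after the try/except). Output: BVP

Answer: BVP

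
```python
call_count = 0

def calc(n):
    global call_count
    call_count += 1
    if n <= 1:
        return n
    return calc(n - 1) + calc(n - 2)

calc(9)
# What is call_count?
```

Calls(n) = 1 + Calls(n-1) + Calls(n-2); Calls(0)=Calls(1)=1. For n=9 this gives 109.

Answer: 109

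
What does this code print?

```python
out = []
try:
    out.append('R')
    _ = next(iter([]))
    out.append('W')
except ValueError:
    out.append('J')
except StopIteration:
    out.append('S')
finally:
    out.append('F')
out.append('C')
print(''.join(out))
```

Execution trace: 'R' (try body) → 'S' (except StopIteration) → 'F' (finally) → 'C' (after the try/except). Output: RSFC

Answer: RSFC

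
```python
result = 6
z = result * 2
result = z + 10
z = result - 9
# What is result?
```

Trace:
`result = 6` → result = 6
`z = result * 2` → z = 12
`result = z + 10` → result = 22
`z = result - 9` → z = 13
So result = 22

Answer: 22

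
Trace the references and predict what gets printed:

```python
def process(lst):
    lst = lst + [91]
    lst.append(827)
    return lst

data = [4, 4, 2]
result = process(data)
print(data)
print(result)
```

Key concept: rebinding parameter vs mutation.
Step by step:
`data = [4, 4, 2]` → data = [4, 4, 2]
`result = process(data)` → result = [4, 4, 2, 91, 827]
`print(data)` → prints [4, 4, 2]
`print(result)` → prints [4, 4, 2, 91, 827]

Answer:
[4, 4, 2]
[4, 4, 2, 91, 827]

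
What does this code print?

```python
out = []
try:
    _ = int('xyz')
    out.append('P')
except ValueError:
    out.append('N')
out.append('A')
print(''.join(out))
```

Execution trace: 'N' (except ValueError) → 'A' (after the try/except). Output: NA

Answer: NA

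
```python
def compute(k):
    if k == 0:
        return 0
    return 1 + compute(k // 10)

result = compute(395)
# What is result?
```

Count of digits of 395: 3

Answer: 3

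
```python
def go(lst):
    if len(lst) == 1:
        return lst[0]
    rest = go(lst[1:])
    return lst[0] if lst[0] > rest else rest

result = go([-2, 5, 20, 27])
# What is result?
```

Recursive max over [-2, 5, 20, 27] = 27

Answer: 27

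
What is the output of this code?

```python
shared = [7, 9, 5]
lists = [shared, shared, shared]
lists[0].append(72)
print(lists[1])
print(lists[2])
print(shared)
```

Key concept: list of same reference.
Step by step:
`shared = [7, 9, 5]` → shared = [7, 9, 5]
`lists = [shared, shared, shared]` → lists = [[7, 9, 5], [7, 9, 5], [7, 9, 5]]
`lists[0].append(72)` → shared = [7, 9, 5, 72]; lists = [[7, 9, 5, 72], [7, 9, 5, 72], [7, 9, 5, 72]]
`print(lists[1])` → prints [7, 9, 5, 72]
`print(lists[2])` → prints [7, 9, 5, 72]
`print(shared)` → prints [7, 9, 5, 72]

Answer:
[7, 9, 5, 72]
[7, 9, 5, 72]
[7, 9, 5, 72]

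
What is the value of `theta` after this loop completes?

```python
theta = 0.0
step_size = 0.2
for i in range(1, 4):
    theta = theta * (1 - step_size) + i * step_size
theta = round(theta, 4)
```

Moving average with lr=0.2
`theta` takes the values: 0.0 → 0.2 → 0.56 → 1.048

Answer: 1.048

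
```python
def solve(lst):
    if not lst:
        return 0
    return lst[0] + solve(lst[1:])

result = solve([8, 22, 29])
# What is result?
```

8 + 22 + 29 + 0 = 59

Answer: 59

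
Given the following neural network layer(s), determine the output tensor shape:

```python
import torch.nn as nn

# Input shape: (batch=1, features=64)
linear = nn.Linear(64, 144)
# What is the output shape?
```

Input: (1, 64) -> Output: (1, 144)

Answer: (1, 144)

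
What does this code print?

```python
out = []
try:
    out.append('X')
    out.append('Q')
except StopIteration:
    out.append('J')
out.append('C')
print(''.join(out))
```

Execution trace: 'X' (try body) → 'Q' (try body, no exception) → 'C' (after the try/except). Output: XQC

Answer: XQC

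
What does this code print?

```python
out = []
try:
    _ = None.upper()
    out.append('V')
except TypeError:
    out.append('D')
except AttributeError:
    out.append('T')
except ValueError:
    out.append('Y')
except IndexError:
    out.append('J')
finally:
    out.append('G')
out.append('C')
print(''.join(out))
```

Execution trace: 'T' (except AttributeError) → 'G' (finally) → 'C' (after the try/except). Output: TGC

Answer: TGC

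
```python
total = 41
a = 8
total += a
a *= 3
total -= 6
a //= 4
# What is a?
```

Trace:
`total = 41` → total = 41
`a = 8` → a = 8
`total += a` → total = 49
`a *= 3` → a = 24
`total -= 6` → total = 43
`a //= 4` → a = 6
So a = 6

Answer: 6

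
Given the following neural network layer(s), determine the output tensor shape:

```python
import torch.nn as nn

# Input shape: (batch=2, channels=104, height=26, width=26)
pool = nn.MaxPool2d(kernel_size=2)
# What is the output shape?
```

Input: (2, 104, 26, 26) -> Output: (2, 104, 13, 13)

Answer: (2, 104, 13, 13)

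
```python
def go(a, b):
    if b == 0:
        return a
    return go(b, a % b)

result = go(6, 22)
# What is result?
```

go(6, 22) -> go(22, 6) -> go(6, 4) -> go(4, 2) -> go(2, 0) -> 2

Answer: 2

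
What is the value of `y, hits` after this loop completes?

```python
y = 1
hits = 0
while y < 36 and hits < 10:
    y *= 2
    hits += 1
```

Double until >= 36 or 10 iterations
`y, hits` takes the values: (1, 0) → (2, 0) → (2, 1) → (4, 1) → (4, 2) → (8, 2) → (8, 3) → (16, 3) → (16, 4) → (32, 4) → (32, 5) → (64, 5) → (64, 6)

Answer: 64, 6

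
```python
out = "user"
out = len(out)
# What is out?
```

Trace:
`out = "user"` → out = 'user'
`out = len(out)` → out = 4
So out = 4

Answer: 4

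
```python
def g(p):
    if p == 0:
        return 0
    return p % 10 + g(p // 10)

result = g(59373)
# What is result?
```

Sum of digits of 59373: 3 + 7 + 3 + 9 + 5 = 27

Answer: 27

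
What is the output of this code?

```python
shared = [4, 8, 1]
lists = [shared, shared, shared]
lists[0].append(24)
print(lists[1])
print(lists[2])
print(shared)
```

Key concept: list of same reference.
Step by step:
`shared = [4, 8, 1]` → shared = [4, 8, 1]
`lists = [shared, shared, shared]` → lists = [[4, 8, 1], [4, 8, 1], [4, 8, 1]]
`lists[0].append(24)` → shared = [4, 8, 1, 24]; lists = [[4, 8, 1, 24], [4, 8, 1, 24], [4, 8, 1, 24]]
`print(lists[1])` → prints [4, 8, 1, 24]
`print(lists[2])` → prints [4, 8, 1, 24]
`print(shared)` → prints [4, 8, 1, 24]

Answer:
[4, 8, 1, 24]
[4, 8, 1, 24]
[4, 8, 1, 24]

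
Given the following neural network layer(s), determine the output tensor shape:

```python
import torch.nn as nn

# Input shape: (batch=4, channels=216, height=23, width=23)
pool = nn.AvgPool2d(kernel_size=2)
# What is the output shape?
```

Input: (4, 216, 23, 23) -> Output: (4, 216, 11, 11)

Answer: (4, 216, 11, 11)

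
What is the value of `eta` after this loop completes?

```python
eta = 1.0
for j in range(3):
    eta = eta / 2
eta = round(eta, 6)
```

Halving LR 3 times: 1 / 2^3
`eta` takes the values: 1.0 → 0.5 → 0.25 → 0.125

Answer: 0.125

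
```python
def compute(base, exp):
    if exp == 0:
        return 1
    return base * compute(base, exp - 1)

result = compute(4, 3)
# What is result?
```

compute(4, 3) = 4 * 4 * 4 = 64

Answer: 64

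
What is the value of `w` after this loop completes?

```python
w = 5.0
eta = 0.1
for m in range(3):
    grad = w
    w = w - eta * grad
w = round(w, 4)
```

Gradient descent: w = 5.0 * (1 - 0.1)^3
`w` takes the values: 5.0 → 4.5 → 4.05 → 3.645

Answer: 3.645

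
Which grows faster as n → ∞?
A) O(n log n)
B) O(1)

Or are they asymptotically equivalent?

O(n log n) vs O(1): Higher order terms dominate.

Answer: A) O(n log n) grows faster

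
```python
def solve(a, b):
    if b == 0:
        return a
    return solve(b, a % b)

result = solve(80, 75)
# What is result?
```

solve(80, 75) -> solve(75, 5) -> solve(5, 0) -> 5

Answer: 5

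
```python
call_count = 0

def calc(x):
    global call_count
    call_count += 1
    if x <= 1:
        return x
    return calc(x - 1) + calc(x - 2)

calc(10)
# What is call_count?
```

Calls(x) = 1 + Calls(x-1) + Calls(x-2); Calls(0)=Calls(1)=1. For x=10 this gives 177.

Answer: 177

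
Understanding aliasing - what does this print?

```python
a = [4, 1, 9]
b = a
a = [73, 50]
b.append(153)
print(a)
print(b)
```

Key concept: rebinding vs mutation: a is rebound to a new list, b still points at the original.
Step by step:
`a = [4, 1, 9]` → a = [4, 1, 9]
`b = a` → b = [4, 1, 9] (same object as a)
`a = [73, 50]` → a = [73, 50]
`b.append(153)` → b = [4, 1, 9, 153]
`print(a)` → prints [73, 50]
`print(b)` → prints [4, 1, 9, 153]

Answer:
[73, 50]
[4, 1, 9, 153]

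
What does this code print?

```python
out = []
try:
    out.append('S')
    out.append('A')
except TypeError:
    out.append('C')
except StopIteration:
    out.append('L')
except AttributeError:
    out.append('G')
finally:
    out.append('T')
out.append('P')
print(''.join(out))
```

Execution trace: 'S' (try body) → 'A' (try body, no exception) → 'T' (finally) → 'P' (after the try/except). Output: SATP

Answer: SATP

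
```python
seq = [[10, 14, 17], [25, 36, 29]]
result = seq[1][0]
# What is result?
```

Trace:
`seq = [[10, 14, 17], [25, 36, 29]]` → seq = [[10, 14, 17], [25, 36, 29]]
`result = seq[1][0]` → result = 25
So result = 25

Answer: 25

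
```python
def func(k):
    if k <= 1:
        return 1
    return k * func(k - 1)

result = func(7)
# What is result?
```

func(7) = 7 * 6 * 5 * 4 * 3 * 2 * 1 = 5040

Answer: 5040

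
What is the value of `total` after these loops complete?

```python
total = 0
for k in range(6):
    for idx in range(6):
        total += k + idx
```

Sum of all k+idx for k,idx in 6x6
`total` takes the values: 0 → 1 → 3 → 6 → 10 → 15 → 16 → 18 → 21 → 25 → 30 → 36 → 38 → 41 → 45 → 50 → 56 → 63 → 66 → 70 → 75 → 81 → 88 → 96 → 100 → 105 → 111 → 118 → 126 → 135 → 140 → 146 → 153 → 161 → 170 → 180

Answer: 180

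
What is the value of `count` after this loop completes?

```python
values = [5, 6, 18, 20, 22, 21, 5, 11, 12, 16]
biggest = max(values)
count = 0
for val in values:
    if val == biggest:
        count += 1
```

Count of max value 22 in [5, 6, 18, 20, 22, 21, 5, 11, 12, 16]
`count` takes the values: 0 → 1

Answer: 1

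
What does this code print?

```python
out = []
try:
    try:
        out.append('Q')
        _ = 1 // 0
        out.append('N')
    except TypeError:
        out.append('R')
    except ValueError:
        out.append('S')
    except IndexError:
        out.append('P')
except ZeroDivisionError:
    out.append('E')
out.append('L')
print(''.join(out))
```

Execution trace: 'Q' (inner try body) → 'E' (outer except ZeroDivisionError) → 'L' (after the try/except). Output: QEL

Answer: QEL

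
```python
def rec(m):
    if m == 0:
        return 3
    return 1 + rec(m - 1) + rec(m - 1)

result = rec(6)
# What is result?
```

rec(m) = 1 + 2·rec(m-1), rec(0)=3. Closed form: (3+1)·2^6 - 1 = 255.

Answer: 255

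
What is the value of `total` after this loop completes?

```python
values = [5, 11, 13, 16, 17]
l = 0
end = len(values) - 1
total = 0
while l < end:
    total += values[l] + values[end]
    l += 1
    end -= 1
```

Sum of pairs from ends
`total` takes the values: 0 → 22 → 49

Answer: 49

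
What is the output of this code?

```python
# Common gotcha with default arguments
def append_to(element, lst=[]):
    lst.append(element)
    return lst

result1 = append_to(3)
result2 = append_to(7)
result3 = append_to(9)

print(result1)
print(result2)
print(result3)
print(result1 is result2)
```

Key concept: mutable default argument gotcha.
Step by step:
`result1 = append_to(3)` → result1 = [3]
`result2 = append_to(7)` → result1 = [3, 7] (same object as result2); result2 = [3, 7] (same object as result1)
`result3 = append_to(9)` → result1 = [3, 7, 9] (same object as result2, result3); result2 = [3, 7, 9] (same object as result1, result3); result3 = [3, 7, 9] (same object as result1, result2)
`print(result1)` → prints [3, 7, 9]
`print(result2)` → prints [3, 7, 9]
`print(result3)` → prints [3, 7, 9]
`print(result1 is result2)` → prints True

Answer:
[3, 7, 9]
[3, 7, 9]
[3, 7, 9]
True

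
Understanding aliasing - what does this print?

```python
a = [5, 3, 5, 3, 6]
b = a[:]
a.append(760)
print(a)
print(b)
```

Key concept: slice [:] creates copy.
Step by step:
`a = [5, 3, 5, 3, 6]` → a = [5, 3, 5, 3, 6]
`b = a[:]` → b = [5, 3, 5, 3, 6]
`a.append(760)` → a = [5, 3, 5, 3, 6, 760]
`print(a)` → prints [5, 3, 5, 3, 6, 760]
`print(b)` → prints [5, 3, 5, 3, 6]

Answer:
[5, 3, 5, 3, 6, 760]
[5, 3, 5, 3, 6]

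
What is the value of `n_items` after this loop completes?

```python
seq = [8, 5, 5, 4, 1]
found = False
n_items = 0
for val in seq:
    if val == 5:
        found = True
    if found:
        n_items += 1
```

Count elements after first 5 in [8, 5, 5, 4, 1]
`n_items` takes the values: 0 → 1 → 2 → 3 → 4

Answer: 4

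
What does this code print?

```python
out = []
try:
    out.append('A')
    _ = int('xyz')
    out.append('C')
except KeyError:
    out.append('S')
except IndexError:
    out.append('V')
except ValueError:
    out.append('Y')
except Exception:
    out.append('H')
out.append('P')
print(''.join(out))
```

Execution trace: 'A' (try body) → 'Y' (except ValueError) → 'P' (after the try/except). Output: AYP

Answer: AYP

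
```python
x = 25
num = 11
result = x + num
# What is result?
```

Trace:
`x = 25` → x = 25
`num = 11` → num = 11
`result = x + num` → result = 36
So result = 36

Answer: 36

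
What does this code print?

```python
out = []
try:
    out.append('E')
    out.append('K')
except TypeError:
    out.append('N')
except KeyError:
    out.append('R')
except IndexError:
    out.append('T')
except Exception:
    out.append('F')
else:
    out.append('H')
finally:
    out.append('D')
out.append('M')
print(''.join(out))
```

Execution trace: 'E' (try body) → 'K' (try body, no exception) → 'H' (else) → 'D' (finally) → 'M' (after the try/except). Output: EKHDM

Answer: EKHDM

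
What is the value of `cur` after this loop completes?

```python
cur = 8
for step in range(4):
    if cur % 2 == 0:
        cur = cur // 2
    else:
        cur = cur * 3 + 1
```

Collatz-style transformation from 8
`cur` takes the values: 8 → 4 → 2 → 1 → 4

Answer: 4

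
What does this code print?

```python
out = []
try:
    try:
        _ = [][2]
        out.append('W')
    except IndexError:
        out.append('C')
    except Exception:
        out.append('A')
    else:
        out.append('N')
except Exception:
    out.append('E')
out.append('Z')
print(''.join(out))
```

Execution trace: 'C' (inner except IndexError) → 'Z' (after the try/except). Output: CZ

Answer: CZ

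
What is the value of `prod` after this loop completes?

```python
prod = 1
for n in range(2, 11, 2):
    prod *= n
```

Product of even numbers 2 to 10
`prod` takes the values: 1 → 2 → 8 → 48 → 384 → 3840

Answer: 3840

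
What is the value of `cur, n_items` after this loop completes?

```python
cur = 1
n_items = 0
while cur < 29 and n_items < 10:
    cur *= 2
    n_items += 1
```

Double until >= 29 or 10 iterations
`cur, n_items` takes the values: (1, 0) → (2, 0) → (2, 1) → (4, 1) → (4, 2) → (8, 2) → (8, 3) → (16, 3) → (16, 4) → (32, 4) → (32, 5)

Answer: 32, 5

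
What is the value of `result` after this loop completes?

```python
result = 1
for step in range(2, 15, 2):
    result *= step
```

Product of even numbers 2 to 14
`result` takes the values: 1 → 2 → 8 → 48 → 384 → 3840 → 46080 → 645120

Answer: 645120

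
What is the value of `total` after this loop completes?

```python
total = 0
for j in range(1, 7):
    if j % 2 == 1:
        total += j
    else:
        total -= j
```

Add odd, subtract even
`total` takes the values: 0 → 1 → -1 → 2 → -2 → 3 → -3

Answer: -3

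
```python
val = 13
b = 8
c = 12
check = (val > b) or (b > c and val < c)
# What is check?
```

Trace:
`val = 13` → val = 13
`b = 8` → b = 8
`c = 12` → c = 12
`check = (val > b) or (b > c and val < c)` → check = True
So check = True

Answer: True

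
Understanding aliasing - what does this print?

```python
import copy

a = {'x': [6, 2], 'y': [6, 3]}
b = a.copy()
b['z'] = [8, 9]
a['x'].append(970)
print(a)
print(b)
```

Key concept: shallow copy of dict with mutable values.
Step by step:
`a = {'x': [6, 2], 'y': [6, 3]}` → a = {'x': [6, 2], 'y': [6, 3]}
`b = a.copy()` → b = {'x': [6, 2], 'y': [6, 3]}
`b['z'] = [8, 9]` → b = {'x': [6, 2], 'y': [6, 3], 'z': [8, 9]}
`a['x'].append(970)` → a = {'x': [6, 2, 970], 'y': [6, 3]}; b = {'x': [6, 2, 970], 'y': [6, 3], 'z': [8, 9]}
`print(a)` → prints {'x': [6, 2, 970], 'y': [6, 3]}
`print(b)` → prints {'x': [6, 2, 970], 'y': [6, 3], 'z': [8, 9]}

Answer:
{'x': [6, 2, 970], 'y': [6, 3]}
{'x': [6, 2, 970], 'y': [6, 3], 'z': [8, 9]}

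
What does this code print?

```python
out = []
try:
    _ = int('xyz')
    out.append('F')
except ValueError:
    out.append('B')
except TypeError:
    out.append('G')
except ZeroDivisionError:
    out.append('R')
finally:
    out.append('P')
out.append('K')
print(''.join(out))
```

Execution trace: 'B' (except ValueError) → 'P' (finally) → 'K' (after the try/except). Output: BPK

Answer: BPK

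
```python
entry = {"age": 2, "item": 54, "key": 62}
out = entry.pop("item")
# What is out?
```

Trace:
`entry = {"age": 2, "item": 54, "key": 62}` → entry = {'age': 2, 'item': 54, 'key': 62}
`out = entry.pop("item")` → entry = {'age': 2, 'key': 62}; out = 54
So out = 54

Answer: 54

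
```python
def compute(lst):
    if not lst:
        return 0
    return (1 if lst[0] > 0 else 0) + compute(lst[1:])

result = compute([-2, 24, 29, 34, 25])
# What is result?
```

Count of positive elements in [-2, 24, 29, 34, 25] = 4

Answer: 4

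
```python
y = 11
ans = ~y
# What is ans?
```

Trace:
`y = 11` → y = 11
`ans = ~y` → ans = -12
So ans = -12

Answer: -12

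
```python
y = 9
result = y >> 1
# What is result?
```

Trace:
`y = 9` → y = 9
`result = y >> 1` → result = 4
So result = 4

Answer: 4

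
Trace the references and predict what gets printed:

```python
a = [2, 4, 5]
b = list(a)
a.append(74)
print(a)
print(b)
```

Key concept: list() constructor creates copy.
Step by step:
`a = [2, 4, 5]` → a = [2, 4, 5]
`b = list(a)` → b = [2, 4, 5]
`a.append(74)` → a = [2, 4, 5, 74]
`print(a)` → prints [2, 4, 5, 74]
`print(b)` → prints [2, 4, 5]

Answer:
[2, 4, 5, 74]
[2, 4, 5]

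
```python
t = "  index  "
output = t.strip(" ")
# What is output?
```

Trace:
`t = "  index  "` → t = '  index  '
`output = t.strip(" ")` → output = 'index'
So output = 'index'

Answer: 'index'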